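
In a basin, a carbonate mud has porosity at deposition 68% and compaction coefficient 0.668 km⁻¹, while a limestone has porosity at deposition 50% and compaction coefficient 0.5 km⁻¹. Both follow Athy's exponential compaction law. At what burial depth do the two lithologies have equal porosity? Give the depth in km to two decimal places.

Set n₀ₐ e^(−kₐz) = n₀ᵦ e^(−kᵦz) ⇒ ln(n₀ₐ/n₀ᵦ) = (kₐ − kᵦ)·z
z = ln(0.68/0.5) / (0.668 − 0.5) = 0.3075 / 0.168 = 1.830 km

1.83 km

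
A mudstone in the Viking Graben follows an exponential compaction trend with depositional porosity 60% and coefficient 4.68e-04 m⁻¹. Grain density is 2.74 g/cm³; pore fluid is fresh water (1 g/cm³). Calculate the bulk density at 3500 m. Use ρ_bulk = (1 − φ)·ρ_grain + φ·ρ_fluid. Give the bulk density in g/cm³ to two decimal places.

Working in km (1 km = 1000 m; c in km⁻¹ = c in m⁻¹ × 1000):
Porosity at depth: phi = 0.6·exp(−0.468×3.5) = 0.6×0.1944 = 0.1166
Bulk density: ρ_b = (1−phi)ρ_g + phi·ρ_f = 0.8834×2.74 + 0.1166×1
       = 2.420 + 0.117 = 2.537 g/cm³

2.54 g/cm³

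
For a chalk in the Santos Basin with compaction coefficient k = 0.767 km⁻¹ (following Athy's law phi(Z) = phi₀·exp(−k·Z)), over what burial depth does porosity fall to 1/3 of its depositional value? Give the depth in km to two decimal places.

1.43 km

phi/phi₀ = 1/3 ⇒ exp(−k·Z) = 1/3 ⇒ Z = ln(3) / k
Z = 1.0986 / 0.767 = 1.432 km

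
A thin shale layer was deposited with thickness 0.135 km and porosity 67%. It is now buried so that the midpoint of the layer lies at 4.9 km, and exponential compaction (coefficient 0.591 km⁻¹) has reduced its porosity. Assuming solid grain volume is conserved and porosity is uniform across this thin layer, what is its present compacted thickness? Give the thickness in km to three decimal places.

Porosity at 4.9 km: n = 0.67·exp(−0.591×4.9) = 0.0370
Solid-volume conservation: h(1−n) = h₀(1−n₀) ⇒ h = h₀·(1−n₀)/(1−n)
h = 0.135 × (1 − 0.67)/(1 − 0.0370) = 0.135 × 0.3427 = 0.0463 km

0.046 km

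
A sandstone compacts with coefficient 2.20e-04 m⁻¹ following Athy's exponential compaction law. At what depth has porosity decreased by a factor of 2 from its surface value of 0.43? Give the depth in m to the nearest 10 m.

3150 m

Working in km (1 km = 1000 m; β in km⁻¹ = β in m⁻¹ × 1000):
n/n₀ = 1/2 ⇒ exp(−β·z) = 1/2 ⇒ z = ln(2) / β
z = 0.6931 / 0.22 = 3.151 km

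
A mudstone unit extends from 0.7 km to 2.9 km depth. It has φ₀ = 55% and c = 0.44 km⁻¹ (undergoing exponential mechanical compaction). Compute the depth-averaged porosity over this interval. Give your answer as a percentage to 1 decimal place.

⟨φ⟩ = (1/(Z₂−Z₁)) ∫ φ₀ e^(−cZ) dZ = φ₀·(e^(−c·Z₁) − e^(−c·Z₂)) / (c·(Z₂−Z₁))
e^(−0.44×0.7) = 0.7349; e^(−0.44×2.9) = 0.2792
⟨φ⟩ = 0.55 × (0.7349 − 0.2792) / (0.44 × 2.2) = 0.55 × 0.4708 = 0.2590

25.9%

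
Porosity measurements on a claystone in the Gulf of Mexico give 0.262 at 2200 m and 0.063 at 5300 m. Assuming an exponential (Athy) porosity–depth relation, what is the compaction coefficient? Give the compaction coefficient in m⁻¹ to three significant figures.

0.000460 m⁻¹

Working in km (1 km = 1000 m; c in km⁻¹ = c in m⁻¹ × 1000):
Athy: φ(Z) = φ₀ e^(−cZ) ⇒ φ₁/φ₂ = e^{c(Z₂−Z₁)} ⇒ c = ln(φ₁/φ₂)/(Z₂−Z₁)
c = ln(0.262/0.063) / (5.3 − 2.2) = ln(4.159) / 3.1 = 1.4252 / 3.1 = 0.4597 km⁻¹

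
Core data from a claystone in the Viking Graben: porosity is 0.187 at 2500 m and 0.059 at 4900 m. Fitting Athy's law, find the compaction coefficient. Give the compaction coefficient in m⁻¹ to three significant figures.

Working in km (1 km = 1000 m; k in km⁻¹ = k in m⁻¹ × 1000):
Athy: phi(z) = phi₀ e^(−kz) ⇒ phi₁/phi₂ = e^{k(z₂−z₁)} ⇒ k = ln(phi₁/phi₂)/(z₂−z₁)
k = ln(0.187/0.059) / (4.9 − 2.5) = ln(3.169) / 2.4 = 1.1536 / 2.4 = 0.4807 km⁻¹

0.000481 m⁻¹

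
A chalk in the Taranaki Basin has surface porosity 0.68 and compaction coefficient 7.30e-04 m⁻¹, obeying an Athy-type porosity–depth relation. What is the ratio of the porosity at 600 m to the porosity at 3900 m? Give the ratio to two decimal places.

Working in km (1 km = 1000 m; c in km⁻¹ = c in m⁻¹ × 1000):
n(z₁)/n(z₂) = e^(−c·z₁)/e^(−c·z₂) = e^{c(z₂−z₁)}
= exp(0.73 × 3.3) = exp(2.409) = 11.1228

11.12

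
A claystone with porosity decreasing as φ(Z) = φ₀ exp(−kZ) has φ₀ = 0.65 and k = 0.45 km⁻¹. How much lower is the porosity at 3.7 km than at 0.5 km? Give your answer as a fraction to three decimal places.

0.396

φ(0.5) = 0.65·e^(−0.45×0.5) = 0.5190
φ(3.7) = 0.65·e^(−0.45×3.7) = 0.1230
Δφ = 0.5190 − 0.1230 = 0.3961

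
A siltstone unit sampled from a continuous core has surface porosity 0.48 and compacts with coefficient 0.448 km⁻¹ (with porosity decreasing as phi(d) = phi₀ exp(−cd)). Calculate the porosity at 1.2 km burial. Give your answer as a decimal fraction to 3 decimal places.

phi = phi₀·exp(−c·d) = 0.48 × exp(−0.448 × 1.2) = 0.48 × exp(−0.5376)
  = 0.48 × 0.5841 = 0.2804

0.280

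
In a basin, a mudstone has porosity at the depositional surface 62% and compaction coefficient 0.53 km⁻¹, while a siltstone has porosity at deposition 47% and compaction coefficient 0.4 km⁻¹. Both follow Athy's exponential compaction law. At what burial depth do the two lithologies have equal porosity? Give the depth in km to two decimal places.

Set φ₀ₐ e^(−cₐz) = φ₀ᵦ e^(−cᵦz) ⇒ ln(φ₀ₐ/φ₀ᵦ) = (cₐ − cᵦ)·z
z = ln(0.62/0.47) / (0.53 − 0.4) = 0.2770 / 0.13 = 2.131 km

2.13 km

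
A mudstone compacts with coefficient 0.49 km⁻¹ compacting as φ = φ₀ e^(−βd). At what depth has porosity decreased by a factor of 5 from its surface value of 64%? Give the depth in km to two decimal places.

φ/φ₀ = 1/5 ⇒ exp(−β·d) = 1/5 ⇒ d = ln(5) / β
d = 1.6094 / 0.49 = 3.285 km

3.28 km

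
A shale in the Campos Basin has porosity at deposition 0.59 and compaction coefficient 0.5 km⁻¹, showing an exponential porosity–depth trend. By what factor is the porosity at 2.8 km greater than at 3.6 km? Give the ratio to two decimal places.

n(d₁)/n(d₂) = e^(−c·d₁)/e^(−c·d₂) = e^{c(d₂−d₁)}
= exp(0.5 × 0.8) = exp(0.4) = 1.4918

1.49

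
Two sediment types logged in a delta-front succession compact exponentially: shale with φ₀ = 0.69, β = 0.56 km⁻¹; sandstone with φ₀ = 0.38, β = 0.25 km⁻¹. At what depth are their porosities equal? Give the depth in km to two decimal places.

1.92 km

Set φ₀ₐ e^(−βₐz) = φ₀ᵦ e^(−βᵦz) ⇒ ln(φ₀ₐ/φ₀ᵦ) = (βₐ − βᵦ)·z
z = ln(0.69/0.38) / (0.56 − 0.25) = 0.5965 / 0.31 = 1.924 km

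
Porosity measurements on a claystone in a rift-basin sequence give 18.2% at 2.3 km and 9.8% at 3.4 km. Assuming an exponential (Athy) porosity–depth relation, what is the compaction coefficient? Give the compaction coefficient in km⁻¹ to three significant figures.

Athy: phi(d) = phi₀ e^(−βd) ⇒ phi₁/phi₂ = e^{β(d₂−d₁)} ⇒ β = ln(phi₁/phi₂)/(d₂−d₁)
β = ln(0.182/0.098) / (3.4 − 2.3) = ln(1.857) / 1.1 = 0.6190 / 1.1 = 0.5628 km⁻¹

0.563 km⁻¹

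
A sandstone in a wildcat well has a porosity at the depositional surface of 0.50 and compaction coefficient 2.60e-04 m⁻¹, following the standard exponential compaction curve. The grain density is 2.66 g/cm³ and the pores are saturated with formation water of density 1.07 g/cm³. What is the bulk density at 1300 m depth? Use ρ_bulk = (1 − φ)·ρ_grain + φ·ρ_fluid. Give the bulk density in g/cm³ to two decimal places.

Working in km (1 km = 1000 m; c in km⁻¹ = c in m⁻¹ × 1000):
Porosity at depth: phi = 0.5·exp(−0.26×1.3) = 0.5×0.7132 = 0.3566
Bulk density: ρ_b = (1−phi)ρ_g + phi·ρ_f = 0.6434×2.66 + 0.3566×1.07
       = 1.711 + 0.382 = 2.093 g/cm³

2.09 g/cm³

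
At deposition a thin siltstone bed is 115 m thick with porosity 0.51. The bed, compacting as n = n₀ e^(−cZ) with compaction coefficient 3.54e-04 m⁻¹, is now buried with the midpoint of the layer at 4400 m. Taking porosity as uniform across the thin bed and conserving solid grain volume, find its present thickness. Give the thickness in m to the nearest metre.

63 m

Working in km (1 km = 1000 m; c in km⁻¹ = c in m⁻¹ × 1000):
Porosity at 4.4 km: n = 0.51·exp(−0.354×4.4) = 0.1074
Solid-volume conservation: h(1−n) = h₀(1−n₀) ⇒ h = h₀·(1−n₀)/(1−n)
h = 0.115 × (1 − 0.51)/(1 − 0.1074) = 0.115 × 0.5490 = 0.0631 km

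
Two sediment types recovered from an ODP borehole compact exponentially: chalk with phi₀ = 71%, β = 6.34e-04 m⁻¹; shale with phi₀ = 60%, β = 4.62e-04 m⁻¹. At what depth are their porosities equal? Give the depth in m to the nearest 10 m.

980 m

Working in km (1 km = 1000 m; β in km⁻¹ = β in m⁻¹ × 1000):
Set phi₀ₐ e^(−βₐz) = phi₀ᵦ e^(−βᵦz) ⇒ ln(phi₀ₐ/phi₀ᵦ) = (βₐ − βᵦ)·z
z = ln(0.71/0.6) / (0.634 − 0.462) = 0.1683 / 0.172 = 0.979 km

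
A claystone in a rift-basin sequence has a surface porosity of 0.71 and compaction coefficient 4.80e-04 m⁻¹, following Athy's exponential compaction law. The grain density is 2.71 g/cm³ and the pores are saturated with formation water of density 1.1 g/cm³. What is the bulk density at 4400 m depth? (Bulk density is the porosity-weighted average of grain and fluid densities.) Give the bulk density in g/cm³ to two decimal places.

2.57 g/cm³

Working in km (1 km = 1000 m; k in km⁻¹ = k in m⁻¹ × 1000):
Porosity at depth: n = 0.71·exp(−0.48×4.4) = 0.71×0.1210 = 0.0859
Bulk density: ρ_b = (1−n)ρ_g + n·ρ_f = 0.9141×2.71 + 0.0859×1.1
       = 2.477 + 0.094 = 2.572 g/cm³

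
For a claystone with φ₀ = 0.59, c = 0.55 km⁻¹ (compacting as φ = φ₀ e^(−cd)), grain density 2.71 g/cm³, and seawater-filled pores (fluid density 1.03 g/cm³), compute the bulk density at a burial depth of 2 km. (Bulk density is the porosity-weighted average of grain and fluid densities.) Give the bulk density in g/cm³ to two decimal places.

2.38 g/cm³

Porosity at depth: φ = 0.59·exp(−0.55×2) = 0.59×0.3329 = 0.1964
Bulk density: ρ_b = (1−φ)ρ_g + φ·ρ_f = 0.8036×2.71 + 0.1964×1.03
       = 2.178 + 0.202 = 2.380 g/cm³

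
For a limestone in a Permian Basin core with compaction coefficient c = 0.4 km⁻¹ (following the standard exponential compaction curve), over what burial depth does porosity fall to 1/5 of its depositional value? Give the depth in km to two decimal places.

4.02 km

n/n₀ = 1/5 ⇒ exp(−c·Z) = 1/5 ⇒ Z = ln(5) / c
Z = 1.6094 / 0.4 = 4.024 km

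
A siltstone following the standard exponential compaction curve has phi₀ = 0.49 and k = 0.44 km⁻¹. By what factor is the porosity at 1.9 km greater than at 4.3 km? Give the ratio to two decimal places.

2.87

phi(d₁)/phi(d₂) = e^(−k·d₁)/e^(−k·d₂) = e^{k(d₂−d₁)}
= exp(0.44 × 2.4) = exp(1.056) = 2.8748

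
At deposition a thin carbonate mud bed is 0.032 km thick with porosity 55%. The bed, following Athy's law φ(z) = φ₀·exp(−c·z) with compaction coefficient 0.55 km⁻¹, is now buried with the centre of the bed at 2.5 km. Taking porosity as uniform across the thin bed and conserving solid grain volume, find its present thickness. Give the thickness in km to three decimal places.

Porosity at 2.5 km: φ = 0.55·exp(−0.55×2.5) = 0.1391
Solid-volume conservation: h(1−φ) = h₀(1−φ₀) ⇒ h = h₀·(1−φ₀)/(1−φ)
h = 0.032 × (1 − 0.55)/(1 − 0.1391) = 0.032 × 0.5227 = 0.0167 km

0.017 km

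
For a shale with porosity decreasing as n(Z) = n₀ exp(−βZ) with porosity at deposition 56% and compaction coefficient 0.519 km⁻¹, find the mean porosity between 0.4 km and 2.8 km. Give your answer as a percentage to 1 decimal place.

⟨n⟩ = (1/(Z₂−Z₁)) ∫ n₀ e^(−βZ) dZ = n₀·(e^(−β·Z₁) − e^(−β·Z₂)) / (β·(Z₂−Z₁))
e^(−0.519×0.4) = 0.8125; e^(−0.519×2.8) = 0.2338
⟨n⟩ = 0.56 × (0.8125 − 0.2338) / (0.519 × 2.4) = 0.56 × 0.4646 = 0.2602

26.0%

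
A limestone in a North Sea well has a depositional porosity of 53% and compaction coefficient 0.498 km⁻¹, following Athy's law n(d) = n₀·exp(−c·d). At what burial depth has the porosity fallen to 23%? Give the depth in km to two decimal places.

1.68 km

Invert Athy's law: d = ln(n₀/n) / c
d = ln(0.53/0.23) / 0.498 = ln(2.304) / 0.498 = 0.8348 / 0.498 = 1.676 km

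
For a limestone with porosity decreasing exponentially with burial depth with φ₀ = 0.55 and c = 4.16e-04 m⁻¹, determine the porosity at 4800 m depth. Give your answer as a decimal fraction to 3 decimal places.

Working in km (1 km = 1000 m; c in km⁻¹ = c in m⁻¹ × 1000):
φ = φ₀·exp(−c·z) = 0.55 × exp(−0.416 × 4.8) = 0.55 × exp(−1.997)
  = 0.55 × 0.1358 = 0.0747

0.075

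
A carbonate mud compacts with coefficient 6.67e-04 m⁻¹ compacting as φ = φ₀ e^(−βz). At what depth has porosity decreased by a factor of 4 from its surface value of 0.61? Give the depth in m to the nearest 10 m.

2080 m

Working in km (1 km = 1000 m; β in km⁻¹ = β in m⁻¹ × 1000):
φ/φ₀ = 1/4 ⇒ exp(−β·z) = 1/4 ⇒ z = ln(4) / β
z = 1.3863 / 0.667 = 2.078 km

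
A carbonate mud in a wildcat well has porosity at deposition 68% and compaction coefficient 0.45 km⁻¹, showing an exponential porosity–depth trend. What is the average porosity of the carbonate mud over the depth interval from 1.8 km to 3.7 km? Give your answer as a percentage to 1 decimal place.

20.3%

⟨n⟩ = (1/(z₂−z₁)) ∫ n₀ e^(−kz) dz = n₀·(e^(−k·z₁) − e^(−k·z₂)) / (k·(z₂−z₁))
e^(−0.45×1.8) = 0.4449; e^(−0.45×3.7) = 0.1892
⟨n⟩ = 0.68 × (0.4449 − 0.1892) / (0.45 × 1.9) = 0.68 × 0.2990 = 0.2033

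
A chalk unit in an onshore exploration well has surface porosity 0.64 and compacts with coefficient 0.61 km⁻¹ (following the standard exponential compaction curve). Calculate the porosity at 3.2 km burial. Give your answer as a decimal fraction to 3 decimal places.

n = n₀·exp(−k·Z) = 0.64 × exp(−0.61 × 3.2) = 0.64 × exp(−1.952)
  = 0.64 × 0.1420 = 0.0909

0.091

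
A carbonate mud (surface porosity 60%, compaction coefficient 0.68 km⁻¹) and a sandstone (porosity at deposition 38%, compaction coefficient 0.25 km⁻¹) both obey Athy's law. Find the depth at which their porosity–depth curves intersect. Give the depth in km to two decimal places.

Set n₀ₐ e^(−kₐz) = n₀ᵦ e^(−kᵦz) ⇒ ln(n₀ₐ/n₀ᵦ) = (kₐ − kᵦ)·z
z = ln(0.6/0.38) / (0.68 − 0.25) = 0.4568 / 0.43 = 1.062 km

1.06 km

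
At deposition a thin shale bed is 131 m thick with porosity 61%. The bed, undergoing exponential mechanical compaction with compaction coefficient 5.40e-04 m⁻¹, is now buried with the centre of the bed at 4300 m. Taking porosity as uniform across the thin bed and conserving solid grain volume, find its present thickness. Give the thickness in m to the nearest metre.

54 m

Working in km (1 km = 1000 m; β in km⁻¹ = β in m⁻¹ × 1000):
Porosity at 4.3 km: n = 0.61·exp(−0.54×4.3) = 0.0598
Solid-volume conservation: h(1−n) = h₀(1−n₀) ⇒ h = h₀·(1−n₀)/(1−n)
h = 0.131 × (1 − 0.61)/(1 − 0.0598) = 0.131 × 0.4148 = 0.0543 km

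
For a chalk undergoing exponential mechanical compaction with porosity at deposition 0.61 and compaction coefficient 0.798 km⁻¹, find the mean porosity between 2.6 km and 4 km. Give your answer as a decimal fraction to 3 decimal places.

0.046

⟨φ⟩ = (1/(Z₂−Z₁)) ∫ φ₀ e^(−kZ) dZ = φ₀·(e^(−k·Z₁) − e^(−k·Z₂)) / (k·(Z₂−Z₁))
e^(−0.798×2.6) = 0.1256; e^(−0.798×4) = 0.0411
⟨φ⟩ = 0.61 × (0.1256 − 0.0411) / (0.798 × 1.4) = 0.61 × 0.0756 = 0.0461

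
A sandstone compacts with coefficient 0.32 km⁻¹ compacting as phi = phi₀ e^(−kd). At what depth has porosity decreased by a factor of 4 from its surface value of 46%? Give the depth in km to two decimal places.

4.33 km

phi/phi₀ = 1/4 ⇒ exp(−k·d) = 1/4 ⇒ d = ln(4) / k
d = 1.3863 / 0.32 = 4.332 km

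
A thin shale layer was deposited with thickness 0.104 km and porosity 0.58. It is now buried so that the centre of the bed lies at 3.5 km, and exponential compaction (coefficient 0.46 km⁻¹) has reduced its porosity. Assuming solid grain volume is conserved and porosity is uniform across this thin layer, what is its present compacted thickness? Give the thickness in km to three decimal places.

Porosity at 3.5 km: phi = 0.58·exp(−0.46×3.5) = 0.1159
Solid-volume conservation: h(1−phi) = h₀(1−phi₀) ⇒ h = h₀·(1−phi₀)/(1−phi)
h = 0.104 × (1 − 0.58)/(1 − 0.1159) = 0.104 × 0.4751 = 0.0494 km

0.049 km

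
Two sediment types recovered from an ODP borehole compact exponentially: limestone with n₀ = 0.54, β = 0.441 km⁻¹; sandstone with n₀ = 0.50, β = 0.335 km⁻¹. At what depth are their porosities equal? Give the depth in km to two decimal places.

0.73 km

Set n₀ₐ e^(−βₐZ) = n₀ᵦ e^(−βᵦZ) ⇒ ln(n₀ₐ/n₀ᵦ) = (βₐ − βᵦ)·Z
Z = ln(0.54/0.5) / (0.441 − 0.335) = 0.0770 / 0.106 = 0.726 km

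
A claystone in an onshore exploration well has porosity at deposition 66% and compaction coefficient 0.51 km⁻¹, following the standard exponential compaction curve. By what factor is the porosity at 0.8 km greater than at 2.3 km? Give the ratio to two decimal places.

n(Z₁)/n(Z₂) = e^(−k·Z₁)/e^(−k·Z₂) = e^{k(Z₂−Z₁)}
= exp(0.51 × 1.5) = exp(0.765) = 2.1490

2.15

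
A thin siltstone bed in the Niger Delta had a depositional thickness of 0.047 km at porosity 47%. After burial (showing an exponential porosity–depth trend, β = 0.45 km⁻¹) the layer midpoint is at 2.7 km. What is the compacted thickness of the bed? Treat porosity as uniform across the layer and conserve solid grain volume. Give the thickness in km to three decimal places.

Porosity at 2.7 km: phi = 0.47·exp(−0.45×2.7) = 0.1395
Solid-volume conservation: h(1−phi) = h₀(1−phi₀) ⇒ h = h₀·(1−phi₀)/(1−phi)
h = 0.047 × (1 − 0.47)/(1 − 0.1395) = 0.047 × 0.6159 = 0.0289 km

0.029 km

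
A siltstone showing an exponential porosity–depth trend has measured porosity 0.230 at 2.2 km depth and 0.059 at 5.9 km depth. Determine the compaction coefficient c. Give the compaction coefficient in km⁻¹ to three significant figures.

0.368 km⁻¹

Athy: n(Z) = n₀ e^(−cZ) ⇒ n₁/n₂ = e^{c(Z₂−Z₁)} ⇒ c = ln(n₁/n₂)/(Z₂−Z₁)
c = ln(0.23/0.059) / (5.9 − 2.2) = ln(3.898) / 3.7 = 1.3605 / 3.7 = 0.3677 km⁻¹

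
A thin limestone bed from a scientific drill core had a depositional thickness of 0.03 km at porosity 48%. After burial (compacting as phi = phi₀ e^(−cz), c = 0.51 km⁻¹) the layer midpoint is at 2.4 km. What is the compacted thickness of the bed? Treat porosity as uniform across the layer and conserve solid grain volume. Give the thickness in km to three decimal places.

Porosity at 2.4 km: phi = 0.48·exp(−0.51×2.4) = 0.1411
Solid-volume conservation: h(1−phi) = h₀(1−phi₀) ⇒ h = h₀·(1−phi₀)/(1−phi)
h = 0.03 × (1 − 0.48)/(1 − 0.1411) = 0.03 × 0.6055 = 0.0182 km

0.018 km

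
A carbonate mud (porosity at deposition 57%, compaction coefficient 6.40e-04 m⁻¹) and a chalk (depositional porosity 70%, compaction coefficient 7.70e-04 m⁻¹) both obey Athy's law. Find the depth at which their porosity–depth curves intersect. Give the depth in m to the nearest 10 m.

1580 m

Working in km (1 km = 1000 m; c in km⁻¹ = c in m⁻¹ × 1000):
Set phi₀ₐ e^(−cₐd) = phi₀ᵦ e^(−cᵦd) ⇒ ln(phi₀ₐ/phi₀ᵦ) = (cₐ − cᵦ)·d
d = ln(0.57/0.7) / (0.64 − 0.77) = -0.2054 / -0.13 = 1.580 km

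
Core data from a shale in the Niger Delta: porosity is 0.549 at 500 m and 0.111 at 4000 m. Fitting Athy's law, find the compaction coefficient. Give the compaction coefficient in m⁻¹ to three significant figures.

Working in km (1 km = 1000 m; β in km⁻¹ = β in m⁻¹ × 1000):
Athy: φ(z) = φ₀ e^(−βz) ⇒ φ₁/φ₂ = e^{β(z₂−z₁)} ⇒ β = ln(φ₁/φ₂)/(z₂−z₁)
β = ln(0.549/0.111) / (4 − 0.5) = ln(4.946) / 3.5 = 1.5986 / 3.5 = 0.4567 km⁻¹

0.000457 m⁻¹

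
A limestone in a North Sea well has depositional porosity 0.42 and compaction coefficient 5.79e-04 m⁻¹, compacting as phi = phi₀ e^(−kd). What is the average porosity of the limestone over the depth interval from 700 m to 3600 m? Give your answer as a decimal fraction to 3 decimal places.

0.136

Working in km (1 km = 1000 m; k in km⁻¹ = k in m⁻¹ × 1000):
⟨phi⟩ = (1/(d₂−d₁)) ∫ phi₀ e^(−kd) dd = phi₀·(e^(−k·d₁) − e^(−k·d₂)) / (k·(d₂−d₁))
e^(−0.579×0.7) = 0.6668; e^(−0.579×3.6) = 0.1244
⟨phi⟩ = 0.42 × (0.6668 − 0.1244) / (0.579 × 2.9) = 0.42 × 0.3230 = 0.1357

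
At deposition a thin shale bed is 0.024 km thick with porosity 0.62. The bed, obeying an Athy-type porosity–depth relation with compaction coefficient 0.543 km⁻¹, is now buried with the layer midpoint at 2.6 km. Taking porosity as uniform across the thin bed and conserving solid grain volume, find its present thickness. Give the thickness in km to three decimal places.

0.011 km

Porosity at 2.6 km: n = 0.62·exp(−0.543×2.6) = 0.1511
Solid-volume conservation: h(1−n) = h₀(1−n₀) ⇒ h = h₀·(1−n₀)/(1−n)
h = 0.024 × (1 − 0.62)/(1 − 0.1511) = 0.024 × 0.4476 = 0.0107 km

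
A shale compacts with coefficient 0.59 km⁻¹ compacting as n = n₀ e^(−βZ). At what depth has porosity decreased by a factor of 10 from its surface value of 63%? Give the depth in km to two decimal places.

3.90 km

n/n₀ = 1/10 ⇒ exp(−β·Z) = 1/10 ⇒ Z = ln(10) / β
Z = 2.3026 / 0.59 = 3.903 km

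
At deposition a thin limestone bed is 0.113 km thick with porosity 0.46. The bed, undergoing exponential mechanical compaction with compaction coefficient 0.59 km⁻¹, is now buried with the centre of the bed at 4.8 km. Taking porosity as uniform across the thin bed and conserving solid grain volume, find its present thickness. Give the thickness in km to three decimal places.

Porosity at 4.8 km: φ = 0.46·exp(−0.59×4.8) = 0.0271
Solid-volume conservation: h(1−φ) = h₀(1−φ₀) ⇒ h = h₀·(1−φ₀)/(1−φ)
h = 0.113 × (1 − 0.46)/(1 − 0.0271) = 0.113 × 0.5550 = 0.0627 km

0.063 km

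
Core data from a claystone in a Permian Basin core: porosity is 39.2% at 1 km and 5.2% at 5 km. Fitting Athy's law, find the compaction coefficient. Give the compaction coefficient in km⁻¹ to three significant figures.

Athy: φ(z) = φ₀ e^(−βz) ⇒ φ₁/φ₂ = e^{β(z₂−z₁)} ⇒ β = ln(φ₁/φ₂)/(z₂−z₁)
β = ln(0.392/0.052) / (5 − 1) = ln(7.538) / 4 = 2.0200 / 4 = 0.505 km⁻¹

0.505 km⁻¹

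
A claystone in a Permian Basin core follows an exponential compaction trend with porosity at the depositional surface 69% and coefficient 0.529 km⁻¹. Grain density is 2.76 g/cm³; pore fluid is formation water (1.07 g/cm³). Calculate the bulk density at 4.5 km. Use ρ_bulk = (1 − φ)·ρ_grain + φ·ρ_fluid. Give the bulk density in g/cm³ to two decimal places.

Porosity at depth: φ = 0.69·exp(−0.529×4.5) = 0.69×0.0925 = 0.0638
Bulk density: ρ_b = (1−φ)ρ_g + φ·ρ_f = 0.9362×2.76 + 0.0638×1.07
       = 2.584 + 0.068 = 2.652 g/cm³

2.65 g/cm³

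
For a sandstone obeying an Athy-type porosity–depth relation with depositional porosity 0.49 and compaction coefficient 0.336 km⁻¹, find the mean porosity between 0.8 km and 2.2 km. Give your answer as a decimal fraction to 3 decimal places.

⟨φ⟩ = (1/(z₂−z₁)) ∫ φ₀ e^(−βz) dz = φ₀·(e^(−β·z₁) − e^(−β·z₂)) / (β·(z₂−z₁))
e^(−0.336×0.8) = 0.7643; e^(−0.336×2.2) = 0.4775
⟨φ⟩ = 0.49 × (0.7643 − 0.4775) / (0.336 × 1.4) = 0.49 × 0.6097 = 0.2988

0.299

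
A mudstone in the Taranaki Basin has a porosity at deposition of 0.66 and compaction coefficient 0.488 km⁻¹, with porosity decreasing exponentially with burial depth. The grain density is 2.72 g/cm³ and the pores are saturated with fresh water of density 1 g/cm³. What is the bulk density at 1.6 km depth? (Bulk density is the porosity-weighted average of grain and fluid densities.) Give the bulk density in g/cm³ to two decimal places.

Porosity at depth: n = 0.66·exp(−0.488×1.6) = 0.66×0.4580 = 0.3023
Bulk density: ρ_b = (1−n)ρ_g + n·ρ_f = 0.6977×2.72 + 0.3023×1
       = 1.898 + 0.302 = 2.200 g/cm³

2.20 g/cm³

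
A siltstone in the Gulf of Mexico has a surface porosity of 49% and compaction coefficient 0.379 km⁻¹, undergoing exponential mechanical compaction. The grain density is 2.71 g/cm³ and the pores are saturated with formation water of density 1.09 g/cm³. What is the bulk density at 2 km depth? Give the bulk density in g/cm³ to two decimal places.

2.34 g/cm³

Porosity at depth: phi = 0.49·exp(−0.379×2) = 0.49×0.4686 = 0.2296
Bulk density: ρ_b = (1−phi)ρ_g + phi·ρ_f = 0.7704×2.71 + 0.2296×1.09
       = 2.088 + 0.250 = 2.338 g/cm³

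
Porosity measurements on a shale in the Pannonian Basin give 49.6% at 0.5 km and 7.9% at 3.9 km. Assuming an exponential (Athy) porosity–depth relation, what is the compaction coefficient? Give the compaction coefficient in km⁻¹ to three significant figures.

0.540 km⁻¹

Athy: φ(d) = φ₀ e^(−cd) ⇒ φ₁/φ₂ = e^{c(d₂−d₁)} ⇒ c = ln(φ₁/φ₂)/(d₂−d₁)
c = ln(0.496/0.079) / (3.9 − 0.5) = ln(6.278) / 3.4 = 1.8371 / 3.4 = 0.5403 km⁻¹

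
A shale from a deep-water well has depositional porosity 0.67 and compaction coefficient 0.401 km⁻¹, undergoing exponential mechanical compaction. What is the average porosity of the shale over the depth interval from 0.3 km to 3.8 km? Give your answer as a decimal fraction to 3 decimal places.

0.319

⟨phi⟩ = (1/(z₂−z₁)) ∫ phi₀ e^(−kz) dz = phi₀·(e^(−k·z₁) − e^(−k·z₂)) / (k·(z₂−z₁))
e^(−0.401×0.3) = 0.8867; e^(−0.401×3.8) = 0.2179
⟨phi⟩ = 0.67 × (0.8867 − 0.2179) / (0.401 × 3.5) = 0.67 × 0.4765 = 0.3193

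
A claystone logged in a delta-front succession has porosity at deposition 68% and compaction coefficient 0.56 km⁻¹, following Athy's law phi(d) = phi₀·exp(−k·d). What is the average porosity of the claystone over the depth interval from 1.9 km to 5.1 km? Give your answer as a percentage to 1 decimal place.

10.9%

⟨phi⟩ = (1/(d₂−d₁)) ∫ phi₀ e^(−kd) dd = phi₀·(e^(−k·d₁) − e^(−k·d₂)) / (k·(d₂−d₁))
e^(−0.56×1.9) = 0.3451; e^(−0.56×5.1) = 0.0575
⟨phi⟩ = 0.68 × (0.3451 − 0.0575) / (0.56 × 3.2) = 0.68 × 0.1605 = 0.1091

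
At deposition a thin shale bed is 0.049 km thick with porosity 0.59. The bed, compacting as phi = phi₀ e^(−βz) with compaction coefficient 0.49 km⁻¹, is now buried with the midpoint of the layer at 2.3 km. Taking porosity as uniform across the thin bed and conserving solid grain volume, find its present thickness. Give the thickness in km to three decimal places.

0.025 km

Porosity at 2.3 km: phi = 0.59·exp(−0.49×2.3) = 0.1912
Solid-volume conservation: h(1−phi) = h₀(1−phi₀) ⇒ h = h₀·(1−phi₀)/(1−phi)
h = 0.049 × (1 − 0.59)/(1 − 0.1912) = 0.049 × 0.5069 = 0.0248 km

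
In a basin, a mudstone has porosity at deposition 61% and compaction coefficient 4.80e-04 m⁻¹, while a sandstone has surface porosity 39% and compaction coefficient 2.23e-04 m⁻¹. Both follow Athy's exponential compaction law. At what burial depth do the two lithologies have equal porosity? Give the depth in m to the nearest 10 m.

1740 m

Working in km (1 km = 1000 m; β in km⁻¹ = β in m⁻¹ × 1000):
Set phi₀ₐ e^(−βₐd) = phi₀ᵦ e^(−βᵦd) ⇒ ln(phi₀ₐ/phi₀ᵦ) = (βₐ − βᵦ)·d
d = ln(0.61/0.39) / (0.48 − 0.223) = 0.4473 / 0.257 = 1.741 km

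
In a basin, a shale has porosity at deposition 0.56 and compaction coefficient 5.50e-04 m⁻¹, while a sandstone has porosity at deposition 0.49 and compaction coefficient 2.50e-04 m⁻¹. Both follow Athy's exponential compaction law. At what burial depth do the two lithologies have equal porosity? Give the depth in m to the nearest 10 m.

450 m

Working in km (1 km = 1000 m; k in km⁻¹ = k in m⁻¹ × 1000):
Set φ₀ₐ e^(−kₐZ) = φ₀ᵦ e^(−kᵦZ) ⇒ ln(φ₀ₐ/φ₀ᵦ) = (kₐ − kᵦ)·Z
Z = ln(0.56/0.49) / (0.55 − 0.25) = 0.1335 / 0.3 = 0.445 km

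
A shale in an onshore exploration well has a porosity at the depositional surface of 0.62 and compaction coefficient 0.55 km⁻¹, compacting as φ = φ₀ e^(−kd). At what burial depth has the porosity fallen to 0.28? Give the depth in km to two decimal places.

1.45 km

Invert Athy's law: d = ln(φ₀/φ) / k
d = ln(0.62/0.28) / 0.55 = ln(2.214) / 0.55 = 0.7949 / 0.55 = 1.445 km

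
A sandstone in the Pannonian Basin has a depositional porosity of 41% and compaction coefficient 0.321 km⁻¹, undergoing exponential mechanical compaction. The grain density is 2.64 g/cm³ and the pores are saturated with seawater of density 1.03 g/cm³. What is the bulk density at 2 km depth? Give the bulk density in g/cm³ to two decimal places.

2.29 g/cm³

Porosity at depth: phi = 0.41·exp(−0.321×2) = 0.41×0.5262 = 0.2158
Bulk density: ρ_b = (1−phi)ρ_g + phi·ρ_f = 0.7842×2.64 + 0.2158×1.03
       = 2.070 + 0.222 = 2.293 g/cm³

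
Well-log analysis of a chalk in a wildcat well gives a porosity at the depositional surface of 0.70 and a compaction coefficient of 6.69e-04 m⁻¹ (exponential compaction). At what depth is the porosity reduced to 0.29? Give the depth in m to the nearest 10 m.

1320 m

Working in km (1 km = 1000 m; c in km⁻¹ = c in m⁻¹ × 1000):
Invert Athy's law: d = ln(n₀/n) / c
d = ln(0.7/0.29) / 0.669 = ln(2.414) / 0.669 = 0.8812 / 0.669 = 1.317 km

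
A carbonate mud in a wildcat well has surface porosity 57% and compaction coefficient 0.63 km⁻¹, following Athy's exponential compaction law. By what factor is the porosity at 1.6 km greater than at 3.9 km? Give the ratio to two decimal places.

4.26

φ(d₁)/φ(d₂) = e^(−c·d₁)/e^(−c·d₂) = e^{c(d₂−d₁)}
= exp(0.63 × 2.3) = exp(1.449) = 4.2589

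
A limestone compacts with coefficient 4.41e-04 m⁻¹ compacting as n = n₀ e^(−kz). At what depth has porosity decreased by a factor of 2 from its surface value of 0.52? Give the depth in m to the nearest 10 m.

Working in km (1 km = 1000 m; k in km⁻¹ = k in m⁻¹ × 1000):
n/n₀ = 1/2 ⇒ exp(−k·z) = 1/2 ⇒ z = ln(2) / k
z = 0.6931 / 0.441 = 1.572 km

1570 m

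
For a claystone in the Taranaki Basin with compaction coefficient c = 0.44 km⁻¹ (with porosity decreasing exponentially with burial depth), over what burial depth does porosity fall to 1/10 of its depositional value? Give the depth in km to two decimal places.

5.23 km

phi/phi₀ = 1/10 ⇒ exp(−c·z) = 1/10 ⇒ z = ln(10) / c
z = 2.3026 / 0.44 = 5.233 km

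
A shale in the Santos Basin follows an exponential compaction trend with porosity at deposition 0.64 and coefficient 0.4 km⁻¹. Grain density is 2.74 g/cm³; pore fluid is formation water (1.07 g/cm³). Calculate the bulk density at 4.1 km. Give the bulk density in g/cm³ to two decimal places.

2.53 g/cm³

Porosity at depth: n = 0.64·exp(−0.4×4.1) = 0.64×0.1940 = 0.1241
Bulk density: ρ_b = (1−n)ρ_g + n·ρ_f = 0.8759×2.74 + 0.1241×1.07
       = 2.400 + 0.133 = 2.533 g/cm³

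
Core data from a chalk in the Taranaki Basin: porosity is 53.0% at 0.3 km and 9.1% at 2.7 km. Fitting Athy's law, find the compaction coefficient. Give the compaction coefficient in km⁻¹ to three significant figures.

Athy: φ(Z) = φ₀ e^(−βZ) ⇒ φ₁/φ₂ = e^{β(Z₂−Z₁)} ⇒ β = ln(φ₁/φ₂)/(Z₂−Z₁)
β = ln(0.53/0.091) / (2.7 − 0.3) = ln(5.824) / 2.4 = 1.7620 / 2.4 = 0.7342 km⁻¹

0.734 km⁻¹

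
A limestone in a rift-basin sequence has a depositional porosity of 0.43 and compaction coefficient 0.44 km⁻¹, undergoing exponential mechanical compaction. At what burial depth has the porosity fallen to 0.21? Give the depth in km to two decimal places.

Invert Athy's law: z = ln(φ₀/φ) / k
z = ln(0.43/0.21) / 0.44 = ln(2.048) / 0.44 = 0.7167 / 0.44 = 1.629 km

1.63 km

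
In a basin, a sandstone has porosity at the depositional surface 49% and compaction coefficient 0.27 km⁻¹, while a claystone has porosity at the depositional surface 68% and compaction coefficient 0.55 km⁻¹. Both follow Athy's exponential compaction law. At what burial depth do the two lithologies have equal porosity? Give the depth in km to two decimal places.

1.17 km

Set n₀ₐ e^(−cₐZ) = n₀ᵦ e^(−cᵦZ) ⇒ ln(n₀ₐ/n₀ᵦ) = (cₐ − cᵦ)·Z
Z = ln(0.49/0.68) / (0.27 − 0.55) = -0.3277 / -0.28 = 1.170 km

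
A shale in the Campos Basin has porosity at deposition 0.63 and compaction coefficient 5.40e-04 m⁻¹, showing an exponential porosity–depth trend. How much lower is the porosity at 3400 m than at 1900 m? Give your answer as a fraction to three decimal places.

Working in km (1 km = 1000 m; c in km⁻¹ = c in m⁻¹ × 1000):
n(1.9) = 0.63·e^(−0.54×1.9) = 0.2258
n(3.4) = 0.63·e^(−0.54×3.4) = 0.1005
Δn = 0.2258 − 0.1005 = 0.1254

0.125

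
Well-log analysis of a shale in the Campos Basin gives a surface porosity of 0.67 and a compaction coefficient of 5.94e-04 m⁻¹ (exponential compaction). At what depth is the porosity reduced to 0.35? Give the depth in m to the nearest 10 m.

1090 m

Working in km (1 km = 1000 m; k in km⁻¹ = k in m⁻¹ × 1000):
Invert Athy's law: z = ln(phi₀/phi) / k
z = ln(0.67/0.35) / 0.594 = ln(1.914) / 0.594 = 0.6493 / 0.594 = 1.093 km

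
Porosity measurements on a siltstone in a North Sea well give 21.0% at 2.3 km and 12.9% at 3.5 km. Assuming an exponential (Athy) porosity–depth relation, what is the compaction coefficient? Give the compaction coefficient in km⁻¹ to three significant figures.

0.406 km⁻¹

Athy: φ(d) = φ₀ e^(−cd) ⇒ φ₁/φ₂ = e^{c(d₂−d₁)} ⇒ c = ln(φ₁/φ₂)/(d₂−d₁)
c = ln(0.21/0.129) / (3.5 − 2.3) = ln(1.628) / 1.2 = 0.4873 / 1.2 = 0.4061 km⁻¹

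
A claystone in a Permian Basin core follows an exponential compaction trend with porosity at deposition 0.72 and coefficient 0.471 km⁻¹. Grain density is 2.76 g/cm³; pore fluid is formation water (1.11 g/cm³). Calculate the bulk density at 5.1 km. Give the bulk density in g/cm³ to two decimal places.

2.65 g/cm³

Porosity at depth: n = 0.72·exp(−0.471×5.1) = 0.72×0.0905 = 0.0652
Bulk density: ρ_b = (1−n)ρ_g + n·ρ_f = 0.9348×2.76 + 0.0652×1.11
       = 2.580 + 0.072 = 2.652 g/cm³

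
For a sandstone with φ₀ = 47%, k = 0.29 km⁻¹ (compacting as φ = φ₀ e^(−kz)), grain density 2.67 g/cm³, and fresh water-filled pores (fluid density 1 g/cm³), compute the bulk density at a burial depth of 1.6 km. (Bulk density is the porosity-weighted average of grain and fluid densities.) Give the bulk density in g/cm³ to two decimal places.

Porosity at depth: φ = 0.47·exp(−0.29×1.6) = 0.47×0.6288 = 0.2955
Bulk density: ρ_b = (1−φ)ρ_g + φ·ρ_f = 0.7045×2.67 + 0.2955×1
       = 1.881 + 0.296 = 2.176 g/cm³

2.18 g/cm³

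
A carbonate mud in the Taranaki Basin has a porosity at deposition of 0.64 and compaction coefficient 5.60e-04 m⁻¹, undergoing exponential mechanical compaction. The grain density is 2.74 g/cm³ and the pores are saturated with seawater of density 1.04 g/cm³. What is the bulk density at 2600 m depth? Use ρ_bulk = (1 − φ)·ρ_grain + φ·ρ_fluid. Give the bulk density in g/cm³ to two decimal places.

Working in km (1 km = 1000 m; k in km⁻¹ = k in m⁻¹ × 1000):
Porosity at depth: φ = 0.64·exp(−0.56×2.6) = 0.64×0.2332 = 0.1492
Bulk density: ρ_b = (1−φ)ρ_g + φ·ρ_f = 0.8508×2.74 + 0.1492×1.04
       = 2.331 + 0.155 = 2.486 g/cm³

2.49 g/cm³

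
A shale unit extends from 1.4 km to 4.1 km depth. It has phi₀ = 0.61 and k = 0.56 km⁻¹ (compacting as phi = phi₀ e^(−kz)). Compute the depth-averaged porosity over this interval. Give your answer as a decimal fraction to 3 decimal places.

0.144

⟨phi⟩ = (1/(z₂−z₁)) ∫ phi₀ e^(−kz) dz = phi₀·(e^(−k·z₁) − e^(−k·z₂)) / (k·(z₂−z₁))
e^(−0.56×1.4) = 0.4566; e^(−0.56×4.1) = 0.1007
⟨phi⟩ = 0.61 × (0.4566 − 0.1007) / (0.56 × 2.7) = 0.61 × 0.2354 = 0.1436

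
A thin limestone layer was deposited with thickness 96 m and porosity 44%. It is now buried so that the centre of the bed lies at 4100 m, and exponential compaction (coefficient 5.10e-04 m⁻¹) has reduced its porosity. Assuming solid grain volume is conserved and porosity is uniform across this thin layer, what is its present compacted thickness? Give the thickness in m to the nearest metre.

Working in km (1 km = 1000 m; β in km⁻¹ = β in m⁻¹ × 1000):
Porosity at 4.1 km: φ = 0.44·exp(−0.51×4.1) = 0.0544
Solid-volume conservation: h(1−φ) = h₀(1−φ₀) ⇒ h = h₀·(1−φ₀)/(1−φ)
h = 0.096 × (1 − 0.44)/(1 − 0.0544) = 0.096 × 0.5922 = 0.0569 km

57 m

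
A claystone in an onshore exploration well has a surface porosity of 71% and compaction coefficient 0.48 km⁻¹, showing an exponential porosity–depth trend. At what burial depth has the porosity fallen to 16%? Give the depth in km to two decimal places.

Invert Athy's law: d = ln(phi₀/phi) / c
d = ln(0.71/0.16) / 0.48 = ln(4.438) / 0.48 = 1.4901 / 0.48 = 3.104 km

3.10 km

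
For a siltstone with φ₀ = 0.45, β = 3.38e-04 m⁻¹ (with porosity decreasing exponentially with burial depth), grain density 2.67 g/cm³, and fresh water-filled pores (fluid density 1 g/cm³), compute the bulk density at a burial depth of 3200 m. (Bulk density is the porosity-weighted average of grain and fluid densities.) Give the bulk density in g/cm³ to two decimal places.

Working in km (1 km = 1000 m; β in km⁻¹ = β in m⁻¹ × 1000):
Porosity at depth: φ = 0.45·exp(−0.338×3.2) = 0.45×0.3391 = 0.1526
Bulk density: ρ_b = (1−φ)ρ_g + φ·ρ_f = 0.8474×2.67 + 0.1526×1
       = 2.263 + 0.153 = 2.415 g/cm³

2.42 g/cm³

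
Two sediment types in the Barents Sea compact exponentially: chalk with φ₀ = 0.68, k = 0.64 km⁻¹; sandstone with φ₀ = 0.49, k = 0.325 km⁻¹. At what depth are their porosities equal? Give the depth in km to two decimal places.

Set φ₀ₐ e^(−kₐZ) = φ₀ᵦ e^(−kᵦZ) ⇒ ln(φ₀ₐ/φ₀ᵦ) = (kₐ − kᵦ)·Z
Z = ln(0.68/0.49) / (0.64 − 0.325) = 0.3277 / 0.315 = 1.040 km

1.04 km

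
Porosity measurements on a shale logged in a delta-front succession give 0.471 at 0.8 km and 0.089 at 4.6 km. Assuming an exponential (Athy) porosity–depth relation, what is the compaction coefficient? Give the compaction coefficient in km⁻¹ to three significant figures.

Athy: φ(Z) = φ₀ e^(−βZ) ⇒ φ₁/φ₂ = e^{β(Z₂−Z₁)} ⇒ β = ln(φ₁/φ₂)/(Z₂−Z₁)
β = ln(0.471/0.089) / (4.6 − 0.8) = ln(5.292) / 3.8 = 1.6662 / 3.8 = 0.4385 km⁻¹

0.438 km⁻¹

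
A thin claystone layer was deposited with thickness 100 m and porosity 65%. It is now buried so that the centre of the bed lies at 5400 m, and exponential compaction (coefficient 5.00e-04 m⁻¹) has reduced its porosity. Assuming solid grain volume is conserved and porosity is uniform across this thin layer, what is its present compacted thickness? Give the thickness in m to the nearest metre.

37 m

Working in km (1 km = 1000 m; c in km⁻¹ = c in m⁻¹ × 1000):
Porosity at 5.4 km: phi = 0.65·exp(−0.5×5.4) = 0.0437
Solid-volume conservation: h(1−phi) = h₀(1−phi₀) ⇒ h = h₀·(1−phi₀)/(1−phi)
h = 0.1 × (1 − 0.65)/(1 − 0.0437) = 0.1 × 0.3660 = 0.0366 km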